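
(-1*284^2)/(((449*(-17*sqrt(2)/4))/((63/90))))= 564592*sqrt(2)/38165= 20.92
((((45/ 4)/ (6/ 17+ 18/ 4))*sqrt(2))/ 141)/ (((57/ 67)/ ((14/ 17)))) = 469*sqrt(2)/ 29469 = 0.02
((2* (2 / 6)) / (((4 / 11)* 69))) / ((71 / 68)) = 374 / 14697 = 0.03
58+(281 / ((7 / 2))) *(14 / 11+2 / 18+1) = 172826 / 693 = 249.39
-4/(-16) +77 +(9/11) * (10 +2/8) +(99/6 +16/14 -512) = -62943/154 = -408.72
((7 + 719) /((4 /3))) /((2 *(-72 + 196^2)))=1089 /153376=0.01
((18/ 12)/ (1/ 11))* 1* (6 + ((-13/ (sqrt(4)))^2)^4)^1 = 26919164481/ 512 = 52576493.13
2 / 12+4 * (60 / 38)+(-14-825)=-94907 / 114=-832.52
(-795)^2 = 632025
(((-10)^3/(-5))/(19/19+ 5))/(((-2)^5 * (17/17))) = -25/24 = -1.04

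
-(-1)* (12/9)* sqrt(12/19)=8* sqrt(57)/57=1.06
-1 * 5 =-5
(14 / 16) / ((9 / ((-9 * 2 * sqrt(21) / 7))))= -1.15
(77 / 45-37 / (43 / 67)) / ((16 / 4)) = -27061 / 1935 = -13.99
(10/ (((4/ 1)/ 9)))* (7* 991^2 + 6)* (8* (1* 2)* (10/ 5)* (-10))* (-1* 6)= 296981553600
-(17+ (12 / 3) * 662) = -2665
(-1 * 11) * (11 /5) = -121 /5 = -24.20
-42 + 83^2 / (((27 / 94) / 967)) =626195188 / 27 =23192414.37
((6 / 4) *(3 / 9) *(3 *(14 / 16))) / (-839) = -21 / 13424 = -0.00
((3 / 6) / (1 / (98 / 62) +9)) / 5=49 / 4720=0.01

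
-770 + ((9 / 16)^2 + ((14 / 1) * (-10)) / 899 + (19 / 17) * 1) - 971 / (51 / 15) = -4124932701 / 3912448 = -1054.31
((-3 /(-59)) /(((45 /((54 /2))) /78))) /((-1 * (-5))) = 702 /1475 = 0.48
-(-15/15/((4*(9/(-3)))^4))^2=-0.00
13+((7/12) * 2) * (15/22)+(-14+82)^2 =204063/44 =4637.80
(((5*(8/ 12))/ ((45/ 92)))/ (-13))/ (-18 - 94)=23/ 4914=0.00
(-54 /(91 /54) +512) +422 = 82078 /91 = 901.96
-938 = -938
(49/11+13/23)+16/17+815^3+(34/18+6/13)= 272413193319796/503217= 541343383.31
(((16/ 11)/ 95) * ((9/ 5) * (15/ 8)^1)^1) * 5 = 54/ 209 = 0.26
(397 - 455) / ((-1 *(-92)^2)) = 29 / 4232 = 0.01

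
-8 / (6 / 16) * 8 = -512 / 3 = -170.67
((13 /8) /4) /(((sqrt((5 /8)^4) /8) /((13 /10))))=1352 /125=10.82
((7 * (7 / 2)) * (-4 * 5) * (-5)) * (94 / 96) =57575 / 24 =2398.96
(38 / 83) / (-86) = -19 / 3569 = -0.01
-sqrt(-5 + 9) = -2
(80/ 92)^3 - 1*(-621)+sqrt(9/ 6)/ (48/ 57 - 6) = 7563707/ 12167 - 19*sqrt(6)/ 196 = 621.42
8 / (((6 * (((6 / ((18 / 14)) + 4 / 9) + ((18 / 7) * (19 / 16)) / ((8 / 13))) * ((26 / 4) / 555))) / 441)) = 526321152 / 105599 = 4984.15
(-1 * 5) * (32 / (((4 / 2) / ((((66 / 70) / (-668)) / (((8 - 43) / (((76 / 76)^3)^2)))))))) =-132 / 40915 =-0.00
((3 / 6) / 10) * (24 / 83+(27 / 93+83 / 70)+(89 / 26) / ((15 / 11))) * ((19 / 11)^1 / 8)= 356630 / 7726719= 0.05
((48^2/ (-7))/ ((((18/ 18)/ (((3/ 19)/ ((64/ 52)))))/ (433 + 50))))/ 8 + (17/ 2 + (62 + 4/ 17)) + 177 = -2301.63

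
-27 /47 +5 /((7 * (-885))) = -33500 /58233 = -0.58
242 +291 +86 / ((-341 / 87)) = 174271 / 341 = 511.06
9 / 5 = 1.80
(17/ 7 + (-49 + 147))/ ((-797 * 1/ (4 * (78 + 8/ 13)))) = -410552/ 10361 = -39.62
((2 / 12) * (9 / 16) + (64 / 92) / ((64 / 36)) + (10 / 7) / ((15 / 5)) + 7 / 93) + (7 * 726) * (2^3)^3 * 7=8726929937399 / 479136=18213889.04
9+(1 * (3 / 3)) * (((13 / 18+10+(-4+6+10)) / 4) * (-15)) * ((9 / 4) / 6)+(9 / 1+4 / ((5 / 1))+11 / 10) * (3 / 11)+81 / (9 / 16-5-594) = -135596249 / 6740800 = -20.12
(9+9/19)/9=20/19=1.05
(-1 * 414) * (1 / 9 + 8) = -3358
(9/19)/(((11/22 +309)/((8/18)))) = 8/11761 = 0.00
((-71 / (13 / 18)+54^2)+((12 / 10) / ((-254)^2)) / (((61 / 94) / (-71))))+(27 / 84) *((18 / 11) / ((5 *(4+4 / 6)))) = 388504556900463 / 137879401660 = 2817.71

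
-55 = -55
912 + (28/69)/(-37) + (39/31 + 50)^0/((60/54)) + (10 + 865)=45644807/25530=1787.89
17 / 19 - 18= -325 / 19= -17.11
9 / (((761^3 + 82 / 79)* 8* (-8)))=-0.00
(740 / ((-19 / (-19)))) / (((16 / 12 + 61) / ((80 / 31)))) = 30.64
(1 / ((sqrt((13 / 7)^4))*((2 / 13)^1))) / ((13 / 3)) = 147 / 338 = 0.43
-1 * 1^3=-1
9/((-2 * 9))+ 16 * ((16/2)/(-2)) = -129/2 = -64.50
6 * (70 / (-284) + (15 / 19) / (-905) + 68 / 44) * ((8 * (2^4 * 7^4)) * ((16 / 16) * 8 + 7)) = 96435538819200 / 2685859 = 35904914.90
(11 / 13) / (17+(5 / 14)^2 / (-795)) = 342804 / 6887179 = 0.05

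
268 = 268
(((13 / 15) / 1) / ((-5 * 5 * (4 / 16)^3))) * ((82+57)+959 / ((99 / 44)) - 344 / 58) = -1240.88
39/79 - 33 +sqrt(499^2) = 36853/79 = 466.49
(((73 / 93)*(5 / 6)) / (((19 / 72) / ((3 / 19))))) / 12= 365 / 11191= 0.03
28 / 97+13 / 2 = 1317 / 194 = 6.79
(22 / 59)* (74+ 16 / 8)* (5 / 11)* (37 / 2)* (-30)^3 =-379620000 / 59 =-6434237.29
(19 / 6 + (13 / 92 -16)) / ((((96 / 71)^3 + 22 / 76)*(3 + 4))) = -23821482427 / 36280051374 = -0.66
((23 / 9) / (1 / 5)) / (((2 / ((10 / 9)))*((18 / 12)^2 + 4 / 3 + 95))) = 2300 / 31941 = 0.07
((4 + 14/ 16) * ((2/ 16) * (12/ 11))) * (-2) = -1.33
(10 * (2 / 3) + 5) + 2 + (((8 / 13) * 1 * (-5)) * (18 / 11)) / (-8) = 6133 / 429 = 14.30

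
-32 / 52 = -8 / 13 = -0.62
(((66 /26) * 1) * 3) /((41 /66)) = 6534 /533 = 12.26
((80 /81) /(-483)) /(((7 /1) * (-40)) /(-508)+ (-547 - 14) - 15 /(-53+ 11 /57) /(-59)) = 0.00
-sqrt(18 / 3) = -sqrt(6) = -2.45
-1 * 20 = -20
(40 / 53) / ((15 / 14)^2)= 1568 / 2385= 0.66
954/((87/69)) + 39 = 23073/29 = 795.62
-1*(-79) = 79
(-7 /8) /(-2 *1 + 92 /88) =11 /12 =0.92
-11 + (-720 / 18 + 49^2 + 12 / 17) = 39962 / 17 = 2350.71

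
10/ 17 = 0.59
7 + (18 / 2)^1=16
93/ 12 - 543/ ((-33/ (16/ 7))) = 13971/ 308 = 45.36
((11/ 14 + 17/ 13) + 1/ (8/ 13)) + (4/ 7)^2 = 20613/ 5096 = 4.04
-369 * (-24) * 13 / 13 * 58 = 513648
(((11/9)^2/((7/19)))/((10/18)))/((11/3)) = 1.99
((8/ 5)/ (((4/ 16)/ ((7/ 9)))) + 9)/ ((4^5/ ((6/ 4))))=629/ 30720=0.02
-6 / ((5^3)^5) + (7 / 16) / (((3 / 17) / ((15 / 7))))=2593994140529 / 488281250000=5.31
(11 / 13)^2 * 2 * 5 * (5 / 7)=6050 / 1183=5.11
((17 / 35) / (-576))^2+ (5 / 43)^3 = 50826177523 / 32313680179200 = 0.00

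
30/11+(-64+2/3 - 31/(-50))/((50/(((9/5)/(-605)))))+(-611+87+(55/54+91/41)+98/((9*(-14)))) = -4343304665603/8371687500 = -518.81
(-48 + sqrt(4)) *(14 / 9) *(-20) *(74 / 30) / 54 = 47656 / 729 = 65.37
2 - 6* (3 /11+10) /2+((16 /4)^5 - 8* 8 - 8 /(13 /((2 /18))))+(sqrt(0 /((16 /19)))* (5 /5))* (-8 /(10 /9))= 1198343 /1287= 931.11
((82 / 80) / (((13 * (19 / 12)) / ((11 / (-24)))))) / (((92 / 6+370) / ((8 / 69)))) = -451 / 65672360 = -0.00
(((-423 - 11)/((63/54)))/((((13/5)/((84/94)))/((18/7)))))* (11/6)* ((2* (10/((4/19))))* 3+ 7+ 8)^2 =-33145200000/611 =-54247463.18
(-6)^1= -6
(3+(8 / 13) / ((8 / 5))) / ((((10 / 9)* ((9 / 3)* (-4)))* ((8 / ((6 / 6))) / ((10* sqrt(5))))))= -33* sqrt(5) / 104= -0.71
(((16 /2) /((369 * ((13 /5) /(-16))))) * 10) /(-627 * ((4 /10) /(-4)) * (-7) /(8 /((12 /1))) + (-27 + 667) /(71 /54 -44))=59008000 /29780864919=0.00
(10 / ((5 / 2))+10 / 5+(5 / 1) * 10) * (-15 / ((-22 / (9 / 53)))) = 3780 / 583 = 6.48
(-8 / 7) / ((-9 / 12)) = 32 / 21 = 1.52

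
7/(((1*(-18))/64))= -224/9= -24.89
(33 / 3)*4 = 44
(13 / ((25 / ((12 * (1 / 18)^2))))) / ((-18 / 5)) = -13 / 2430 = -0.01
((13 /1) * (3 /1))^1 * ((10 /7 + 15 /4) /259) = 5655 /7252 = 0.78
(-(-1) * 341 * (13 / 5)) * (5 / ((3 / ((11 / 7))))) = 48763 / 21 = 2322.05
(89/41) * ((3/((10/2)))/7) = 267/1435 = 0.19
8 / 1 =8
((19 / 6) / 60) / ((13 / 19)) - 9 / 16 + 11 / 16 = 473 / 2340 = 0.20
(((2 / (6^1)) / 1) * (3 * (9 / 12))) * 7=21 / 4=5.25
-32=-32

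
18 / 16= 9 / 8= 1.12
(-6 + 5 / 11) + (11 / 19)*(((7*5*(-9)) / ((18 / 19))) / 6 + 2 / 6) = -93889 / 2508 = -37.44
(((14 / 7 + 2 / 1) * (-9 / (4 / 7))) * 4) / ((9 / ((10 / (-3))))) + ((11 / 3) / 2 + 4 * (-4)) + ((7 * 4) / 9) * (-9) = 307 / 6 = 51.17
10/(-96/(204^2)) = -4335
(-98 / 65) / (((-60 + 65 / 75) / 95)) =2.42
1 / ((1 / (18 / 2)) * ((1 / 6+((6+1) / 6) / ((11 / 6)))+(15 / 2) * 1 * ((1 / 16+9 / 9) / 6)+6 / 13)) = 247104 / 71185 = 3.47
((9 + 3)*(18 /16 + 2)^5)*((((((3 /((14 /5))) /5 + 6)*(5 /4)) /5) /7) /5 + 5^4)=2235332.92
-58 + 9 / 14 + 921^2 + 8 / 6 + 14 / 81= 961841959 / 1134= 848185.15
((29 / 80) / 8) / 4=29 / 2560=0.01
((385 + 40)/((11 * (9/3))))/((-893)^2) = 425/26315817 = 0.00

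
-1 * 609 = -609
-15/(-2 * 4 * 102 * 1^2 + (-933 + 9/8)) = 40/4661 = 0.01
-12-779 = -791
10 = 10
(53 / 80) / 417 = 0.00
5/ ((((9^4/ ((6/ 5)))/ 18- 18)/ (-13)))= -260/ 1143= -0.23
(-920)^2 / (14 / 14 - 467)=-423200 / 233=-1816.31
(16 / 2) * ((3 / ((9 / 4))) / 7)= 32 / 21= 1.52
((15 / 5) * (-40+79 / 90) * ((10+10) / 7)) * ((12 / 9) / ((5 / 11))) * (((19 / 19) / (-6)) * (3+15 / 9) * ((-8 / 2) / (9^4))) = -1239392 / 2657205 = -0.47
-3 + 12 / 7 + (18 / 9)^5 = 215 / 7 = 30.71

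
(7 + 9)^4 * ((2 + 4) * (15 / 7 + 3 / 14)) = 6488064 / 7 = 926866.29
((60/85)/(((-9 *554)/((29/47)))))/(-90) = 29/29878605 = 0.00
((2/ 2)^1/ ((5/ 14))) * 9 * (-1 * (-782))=98532/ 5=19706.40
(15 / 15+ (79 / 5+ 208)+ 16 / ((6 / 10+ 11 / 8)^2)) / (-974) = -3571442 / 15196835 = -0.24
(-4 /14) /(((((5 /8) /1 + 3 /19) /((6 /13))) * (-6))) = 304 /10829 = 0.03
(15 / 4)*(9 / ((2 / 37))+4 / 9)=15025 / 24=626.04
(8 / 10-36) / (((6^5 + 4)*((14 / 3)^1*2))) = -33 / 68075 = -0.00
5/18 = 0.28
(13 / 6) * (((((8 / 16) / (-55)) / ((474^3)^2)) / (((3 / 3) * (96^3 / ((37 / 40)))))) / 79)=-481 / 20927375519081739448850841600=-0.00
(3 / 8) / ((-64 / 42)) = -63 / 256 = -0.25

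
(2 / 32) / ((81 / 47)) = 47 / 1296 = 0.04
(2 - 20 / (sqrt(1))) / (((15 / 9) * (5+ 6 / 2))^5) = -2187 / 51200000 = -0.00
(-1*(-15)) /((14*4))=15 /56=0.27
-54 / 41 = -1.32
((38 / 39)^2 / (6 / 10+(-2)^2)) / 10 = 722 / 34983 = 0.02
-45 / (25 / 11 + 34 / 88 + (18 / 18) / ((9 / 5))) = -14.00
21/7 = 3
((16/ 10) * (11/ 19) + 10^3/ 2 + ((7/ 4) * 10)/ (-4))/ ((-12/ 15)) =-377379/ 608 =-620.69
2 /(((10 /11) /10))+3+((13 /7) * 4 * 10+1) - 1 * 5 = 667 /7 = 95.29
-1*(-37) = 37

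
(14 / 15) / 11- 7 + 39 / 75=-5276 / 825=-6.40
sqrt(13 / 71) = sqrt(923) / 71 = 0.43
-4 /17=-0.24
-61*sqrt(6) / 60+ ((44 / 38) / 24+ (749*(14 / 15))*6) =4781671 / 1140 - 61*sqrt(6) / 60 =4191.96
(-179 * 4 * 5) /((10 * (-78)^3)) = 179 /237276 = 0.00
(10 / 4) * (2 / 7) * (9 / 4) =45 / 28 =1.61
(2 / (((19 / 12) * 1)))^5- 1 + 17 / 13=3.52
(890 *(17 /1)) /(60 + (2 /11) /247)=20554105 /81511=252.16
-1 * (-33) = 33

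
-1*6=-6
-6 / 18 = -1 / 3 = -0.33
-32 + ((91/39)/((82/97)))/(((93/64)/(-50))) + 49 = -891937/11439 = -77.97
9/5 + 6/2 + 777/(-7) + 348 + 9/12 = 4851/20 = 242.55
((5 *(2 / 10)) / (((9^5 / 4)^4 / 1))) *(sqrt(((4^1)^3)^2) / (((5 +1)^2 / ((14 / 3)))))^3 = 2877292544 / 239299329230617529590083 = 0.00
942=942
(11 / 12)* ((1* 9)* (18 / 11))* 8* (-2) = -216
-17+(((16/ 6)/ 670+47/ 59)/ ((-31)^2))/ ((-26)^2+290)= -935766485419/ 55045090170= -17.00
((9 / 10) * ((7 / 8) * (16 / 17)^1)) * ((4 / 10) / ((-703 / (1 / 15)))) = -42 / 1493875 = -0.00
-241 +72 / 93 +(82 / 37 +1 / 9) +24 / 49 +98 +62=-39155402 / 505827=-77.41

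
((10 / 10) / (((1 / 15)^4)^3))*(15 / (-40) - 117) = -121831811279296875 / 8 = -15228976409912109.38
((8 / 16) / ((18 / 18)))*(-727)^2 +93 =528715 / 2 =264357.50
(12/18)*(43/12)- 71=-1235/18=-68.61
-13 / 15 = -0.87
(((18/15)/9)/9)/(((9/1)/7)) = 14/1215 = 0.01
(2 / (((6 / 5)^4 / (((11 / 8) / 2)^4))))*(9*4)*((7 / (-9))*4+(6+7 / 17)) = 4621065625 / 180486144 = 25.60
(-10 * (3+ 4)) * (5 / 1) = -350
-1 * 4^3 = -64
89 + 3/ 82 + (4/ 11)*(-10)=77031/ 902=85.40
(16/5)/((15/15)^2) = 16/5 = 3.20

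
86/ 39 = 2.21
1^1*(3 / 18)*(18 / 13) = 3 / 13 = 0.23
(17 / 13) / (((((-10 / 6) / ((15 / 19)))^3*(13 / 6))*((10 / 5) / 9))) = -334611 / 1159171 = -0.29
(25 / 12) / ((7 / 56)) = 50 / 3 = 16.67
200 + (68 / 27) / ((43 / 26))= 233968 / 1161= 201.52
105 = 105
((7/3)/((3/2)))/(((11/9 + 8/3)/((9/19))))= 18/95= 0.19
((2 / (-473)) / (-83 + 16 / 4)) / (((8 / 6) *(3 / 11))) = 1 / 6794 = 0.00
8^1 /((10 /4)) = 16 /5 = 3.20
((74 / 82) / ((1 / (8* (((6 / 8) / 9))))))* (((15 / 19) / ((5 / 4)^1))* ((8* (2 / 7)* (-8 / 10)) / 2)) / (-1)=9472 / 27265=0.35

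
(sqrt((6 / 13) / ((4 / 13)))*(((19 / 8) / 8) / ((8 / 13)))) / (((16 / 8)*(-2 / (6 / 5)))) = -741*sqrt(6) / 10240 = -0.18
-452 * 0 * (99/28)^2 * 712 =0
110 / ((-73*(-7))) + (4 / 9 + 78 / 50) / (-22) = 28549 / 229950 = 0.12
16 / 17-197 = -3333 / 17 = -196.06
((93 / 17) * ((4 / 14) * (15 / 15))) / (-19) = -186 / 2261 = -0.08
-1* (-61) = 61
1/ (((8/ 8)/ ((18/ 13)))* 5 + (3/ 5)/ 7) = 630/ 2329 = 0.27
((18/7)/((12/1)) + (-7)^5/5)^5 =-721029021134071827289336643/1680700000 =-429005188989154416.19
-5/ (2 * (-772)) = 5/ 1544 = 0.00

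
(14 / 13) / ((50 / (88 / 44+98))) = 2.15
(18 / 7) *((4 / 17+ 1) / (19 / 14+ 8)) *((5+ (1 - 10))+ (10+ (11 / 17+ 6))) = 162540 / 37859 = 4.29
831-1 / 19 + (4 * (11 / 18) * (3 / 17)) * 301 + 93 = 1021123 / 969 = 1053.79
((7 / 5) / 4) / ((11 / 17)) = 119 / 220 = 0.54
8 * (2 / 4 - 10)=-76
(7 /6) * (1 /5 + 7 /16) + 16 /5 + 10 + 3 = 16.94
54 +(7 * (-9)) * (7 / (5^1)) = -34.20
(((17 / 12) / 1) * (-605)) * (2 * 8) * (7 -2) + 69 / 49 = -10079093 / 147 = -68565.26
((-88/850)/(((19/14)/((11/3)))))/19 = -0.01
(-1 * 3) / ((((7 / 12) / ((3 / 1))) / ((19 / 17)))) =-2052 / 119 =-17.24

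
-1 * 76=-76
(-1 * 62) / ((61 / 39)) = -2418 / 61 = -39.64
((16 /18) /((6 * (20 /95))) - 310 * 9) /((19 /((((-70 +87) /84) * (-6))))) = 1280287 /7182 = 178.26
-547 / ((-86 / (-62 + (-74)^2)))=1480729 / 43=34435.56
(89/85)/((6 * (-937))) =-89/477870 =-0.00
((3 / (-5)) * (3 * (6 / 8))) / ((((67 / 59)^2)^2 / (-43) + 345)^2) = -7330215936520517283 / 646135817724109713411920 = -0.00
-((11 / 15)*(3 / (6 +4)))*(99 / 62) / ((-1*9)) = 121 / 3100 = 0.04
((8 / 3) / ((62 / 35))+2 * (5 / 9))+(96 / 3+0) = 9658 / 279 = 34.62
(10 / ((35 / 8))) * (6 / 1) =96 / 7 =13.71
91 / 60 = 1.52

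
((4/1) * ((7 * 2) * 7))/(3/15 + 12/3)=93.33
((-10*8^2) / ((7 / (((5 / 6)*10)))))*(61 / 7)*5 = -4880000 / 147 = -33197.28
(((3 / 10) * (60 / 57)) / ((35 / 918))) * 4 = 22032 / 665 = 33.13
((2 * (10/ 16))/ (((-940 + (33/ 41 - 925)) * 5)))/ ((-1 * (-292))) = -0.00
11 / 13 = 0.85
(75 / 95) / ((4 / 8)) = 30 / 19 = 1.58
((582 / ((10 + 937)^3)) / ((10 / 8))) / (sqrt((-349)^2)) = 2328 / 1481990324635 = 0.00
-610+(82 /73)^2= -608.74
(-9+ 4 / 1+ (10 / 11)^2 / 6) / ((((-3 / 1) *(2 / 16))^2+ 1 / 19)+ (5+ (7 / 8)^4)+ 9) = -27471872 / 83504157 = -0.33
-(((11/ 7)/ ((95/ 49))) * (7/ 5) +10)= -5289/ 475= -11.13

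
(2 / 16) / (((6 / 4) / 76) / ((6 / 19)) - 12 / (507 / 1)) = 338 / 105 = 3.22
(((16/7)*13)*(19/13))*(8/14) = 1216/49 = 24.82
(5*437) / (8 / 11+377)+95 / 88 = 501961 / 73128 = 6.86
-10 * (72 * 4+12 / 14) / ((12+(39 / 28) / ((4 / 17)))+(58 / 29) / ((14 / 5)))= -323520 / 2087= -155.02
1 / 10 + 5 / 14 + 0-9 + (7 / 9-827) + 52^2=588809 / 315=1869.23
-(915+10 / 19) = -17395 / 19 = -915.53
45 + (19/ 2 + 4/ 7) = 771/ 14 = 55.07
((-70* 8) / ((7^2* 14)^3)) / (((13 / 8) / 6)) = -480 / 74942413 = -0.00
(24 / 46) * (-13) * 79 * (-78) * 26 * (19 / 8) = 59358546 / 23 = 2580806.35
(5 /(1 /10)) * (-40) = -2000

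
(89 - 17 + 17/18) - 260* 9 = -40807/18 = -2267.06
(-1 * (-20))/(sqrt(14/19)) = 10 * sqrt(266)/7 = 23.30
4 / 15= 0.27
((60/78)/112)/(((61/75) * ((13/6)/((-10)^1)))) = -5625/144326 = -0.04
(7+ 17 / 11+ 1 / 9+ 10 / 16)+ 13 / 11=10.46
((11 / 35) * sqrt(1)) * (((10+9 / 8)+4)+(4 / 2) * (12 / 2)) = 341 / 40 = 8.52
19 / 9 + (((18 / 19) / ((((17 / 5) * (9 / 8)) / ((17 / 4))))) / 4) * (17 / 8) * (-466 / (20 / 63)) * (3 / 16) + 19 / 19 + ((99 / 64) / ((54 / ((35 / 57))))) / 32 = -150.80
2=2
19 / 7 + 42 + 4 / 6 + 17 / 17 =974 / 21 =46.38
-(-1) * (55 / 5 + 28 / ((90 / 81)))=36.20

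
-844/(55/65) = -10972/11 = -997.45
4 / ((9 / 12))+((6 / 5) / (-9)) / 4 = 53 / 10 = 5.30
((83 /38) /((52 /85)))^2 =49773025 /3904576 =12.75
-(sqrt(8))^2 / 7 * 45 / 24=-15 / 7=-2.14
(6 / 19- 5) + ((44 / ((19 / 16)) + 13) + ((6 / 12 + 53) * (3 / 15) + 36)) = 92.07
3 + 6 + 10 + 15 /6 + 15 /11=503 /22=22.86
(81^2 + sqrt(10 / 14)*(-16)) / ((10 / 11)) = 72171 / 10- 88*sqrt(35) / 35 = 7202.23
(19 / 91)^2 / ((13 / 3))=1083 / 107653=0.01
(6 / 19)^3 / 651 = 72 / 1488403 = 0.00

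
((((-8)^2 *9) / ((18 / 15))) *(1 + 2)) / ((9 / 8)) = 1280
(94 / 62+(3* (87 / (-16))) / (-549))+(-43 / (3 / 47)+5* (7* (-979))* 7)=-21832165703 / 90768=-240527.12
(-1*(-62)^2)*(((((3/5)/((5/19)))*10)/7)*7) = -438216/5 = -87643.20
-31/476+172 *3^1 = 245585/476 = 515.93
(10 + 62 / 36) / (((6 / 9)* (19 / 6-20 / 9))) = 633 / 34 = 18.62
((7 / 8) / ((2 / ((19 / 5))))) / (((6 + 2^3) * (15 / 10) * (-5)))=-19 / 1200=-0.02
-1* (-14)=14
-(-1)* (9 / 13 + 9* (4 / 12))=48 / 13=3.69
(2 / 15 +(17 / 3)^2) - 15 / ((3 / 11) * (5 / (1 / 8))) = 11113 / 360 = 30.87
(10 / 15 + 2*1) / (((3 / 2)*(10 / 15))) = 8 / 3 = 2.67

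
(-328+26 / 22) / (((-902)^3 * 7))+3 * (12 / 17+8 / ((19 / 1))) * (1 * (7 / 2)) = 215973776730737 / 18252100865768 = 11.83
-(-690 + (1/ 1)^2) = 689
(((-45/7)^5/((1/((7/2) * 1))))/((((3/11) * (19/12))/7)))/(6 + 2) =-2029809375/26068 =-77865.94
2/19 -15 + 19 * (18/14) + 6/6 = 1401/133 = 10.53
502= 502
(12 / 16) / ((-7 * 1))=-3 / 28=-0.11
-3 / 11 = -0.27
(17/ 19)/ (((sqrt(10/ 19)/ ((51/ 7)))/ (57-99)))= -2601 * sqrt(190)/ 95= -377.39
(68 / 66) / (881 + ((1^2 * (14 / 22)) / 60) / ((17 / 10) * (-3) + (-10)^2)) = 64532 / 55180561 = 0.00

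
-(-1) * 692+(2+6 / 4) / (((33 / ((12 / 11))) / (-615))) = 75122 / 121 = 620.84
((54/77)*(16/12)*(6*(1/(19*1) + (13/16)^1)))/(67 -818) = -7101/1098713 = -0.01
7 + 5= 12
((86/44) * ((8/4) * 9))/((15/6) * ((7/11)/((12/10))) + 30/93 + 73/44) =71982/6767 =10.64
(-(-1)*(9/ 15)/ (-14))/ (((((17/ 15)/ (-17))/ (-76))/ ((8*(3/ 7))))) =-8208/ 49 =-167.51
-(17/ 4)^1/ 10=-17/ 40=-0.42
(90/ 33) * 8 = 240/ 11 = 21.82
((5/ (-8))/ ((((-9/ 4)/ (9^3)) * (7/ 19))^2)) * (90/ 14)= -1065834450/ 343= -3107389.07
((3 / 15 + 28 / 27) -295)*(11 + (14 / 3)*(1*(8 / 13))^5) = -504109534018 / 150373665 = -3352.38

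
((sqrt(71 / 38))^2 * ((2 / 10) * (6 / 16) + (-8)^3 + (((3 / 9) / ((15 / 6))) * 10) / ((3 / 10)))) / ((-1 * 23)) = 12971203 / 314640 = 41.23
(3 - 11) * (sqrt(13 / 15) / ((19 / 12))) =-32 * sqrt(195) / 95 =-4.70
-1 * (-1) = 1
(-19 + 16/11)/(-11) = 193/121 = 1.60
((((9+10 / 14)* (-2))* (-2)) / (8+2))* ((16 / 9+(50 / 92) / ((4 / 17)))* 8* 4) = 526048 / 1035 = 508.26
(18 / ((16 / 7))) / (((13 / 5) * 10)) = 0.30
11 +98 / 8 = 93 / 4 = 23.25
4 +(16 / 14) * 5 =68 / 7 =9.71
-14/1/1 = -14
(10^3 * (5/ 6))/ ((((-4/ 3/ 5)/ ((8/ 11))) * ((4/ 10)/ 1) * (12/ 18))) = -93750/ 11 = -8522.73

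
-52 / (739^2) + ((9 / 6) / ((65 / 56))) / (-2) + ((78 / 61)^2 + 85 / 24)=14362023468917 / 3170101335960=4.53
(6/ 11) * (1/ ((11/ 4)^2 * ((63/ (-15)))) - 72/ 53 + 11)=2588422/ 493801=5.24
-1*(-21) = 21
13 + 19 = 32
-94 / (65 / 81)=-117.14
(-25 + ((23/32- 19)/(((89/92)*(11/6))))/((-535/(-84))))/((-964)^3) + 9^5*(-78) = -216109931369316886973/46921034154016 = -4605822.00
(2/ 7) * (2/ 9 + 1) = 22/ 63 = 0.35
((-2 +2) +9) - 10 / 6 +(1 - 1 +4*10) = 142 / 3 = 47.33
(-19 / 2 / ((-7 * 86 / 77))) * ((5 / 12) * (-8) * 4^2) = -8360 / 129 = -64.81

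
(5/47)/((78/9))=15/1222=0.01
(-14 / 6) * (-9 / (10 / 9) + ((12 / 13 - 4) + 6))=4711 / 390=12.08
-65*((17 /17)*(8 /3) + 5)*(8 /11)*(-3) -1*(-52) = 12532 /11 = 1139.27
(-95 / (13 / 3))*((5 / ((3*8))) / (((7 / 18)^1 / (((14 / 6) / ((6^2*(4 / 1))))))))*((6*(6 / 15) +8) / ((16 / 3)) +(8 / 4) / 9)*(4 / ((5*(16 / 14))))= -52003 / 179712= -0.29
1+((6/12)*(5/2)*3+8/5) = 127/20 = 6.35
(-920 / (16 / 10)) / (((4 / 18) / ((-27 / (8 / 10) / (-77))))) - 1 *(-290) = -519985 / 616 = -844.13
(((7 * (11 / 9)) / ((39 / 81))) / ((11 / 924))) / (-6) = -3234 / 13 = -248.77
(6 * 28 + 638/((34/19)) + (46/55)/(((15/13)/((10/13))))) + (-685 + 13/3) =-145467/935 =-155.58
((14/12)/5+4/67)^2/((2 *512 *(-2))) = -0.00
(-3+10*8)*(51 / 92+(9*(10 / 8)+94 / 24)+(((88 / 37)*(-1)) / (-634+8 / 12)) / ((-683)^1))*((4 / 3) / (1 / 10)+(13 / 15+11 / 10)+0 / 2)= 204534435683193 / 11043427000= 18520.92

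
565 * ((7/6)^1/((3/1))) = 3955/18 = 219.72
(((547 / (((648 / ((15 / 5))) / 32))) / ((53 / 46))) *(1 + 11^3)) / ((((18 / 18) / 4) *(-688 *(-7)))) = 3723976 / 47859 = 77.81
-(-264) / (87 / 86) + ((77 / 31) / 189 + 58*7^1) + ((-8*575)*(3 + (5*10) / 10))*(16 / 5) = -2842198907 / 24273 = -117093.02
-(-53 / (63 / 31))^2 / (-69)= 2699449 / 273861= 9.86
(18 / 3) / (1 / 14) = 84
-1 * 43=-43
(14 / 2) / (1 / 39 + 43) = 273 / 1678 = 0.16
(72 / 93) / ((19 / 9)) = 216 / 589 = 0.37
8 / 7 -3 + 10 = 57 / 7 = 8.14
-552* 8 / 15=-1472 / 5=-294.40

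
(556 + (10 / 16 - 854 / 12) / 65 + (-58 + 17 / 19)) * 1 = 14755073 / 29640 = 497.81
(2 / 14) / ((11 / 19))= 19 / 77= 0.25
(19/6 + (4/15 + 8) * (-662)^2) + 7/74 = 2010665282/555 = 3622820.33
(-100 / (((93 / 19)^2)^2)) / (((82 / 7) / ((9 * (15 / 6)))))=-114030875 / 340779249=-0.33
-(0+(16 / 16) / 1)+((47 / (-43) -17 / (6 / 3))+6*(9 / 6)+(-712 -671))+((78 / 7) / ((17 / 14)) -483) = -2717005 / 1462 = -1858.42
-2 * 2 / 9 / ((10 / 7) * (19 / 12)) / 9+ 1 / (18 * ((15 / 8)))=4 / 513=0.01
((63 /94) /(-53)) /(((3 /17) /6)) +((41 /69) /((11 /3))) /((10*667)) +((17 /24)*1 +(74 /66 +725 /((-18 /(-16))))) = 97735031505751 /151329146760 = 645.84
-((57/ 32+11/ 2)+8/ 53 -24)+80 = 163779/ 1696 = 96.57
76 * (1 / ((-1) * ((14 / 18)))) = -684 / 7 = -97.71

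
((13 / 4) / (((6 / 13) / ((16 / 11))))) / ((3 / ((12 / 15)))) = 1352 / 495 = 2.73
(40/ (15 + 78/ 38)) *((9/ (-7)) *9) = -190/ 7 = -27.14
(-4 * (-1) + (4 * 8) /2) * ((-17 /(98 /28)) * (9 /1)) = -874.29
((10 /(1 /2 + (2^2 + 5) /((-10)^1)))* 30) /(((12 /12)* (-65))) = 11.54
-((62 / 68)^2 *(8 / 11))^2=-3694084 / 10106041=-0.37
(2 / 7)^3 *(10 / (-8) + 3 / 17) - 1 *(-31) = 180615 / 5831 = 30.97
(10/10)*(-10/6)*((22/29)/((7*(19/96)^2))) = -337920/73283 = -4.61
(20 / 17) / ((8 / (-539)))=-2695 / 34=-79.26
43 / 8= 5.38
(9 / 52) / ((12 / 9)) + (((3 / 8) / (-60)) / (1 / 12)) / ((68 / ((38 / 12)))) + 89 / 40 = 33257 / 14144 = 2.35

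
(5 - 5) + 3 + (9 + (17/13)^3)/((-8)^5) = 107974601/35995648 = 3.00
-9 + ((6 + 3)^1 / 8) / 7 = -495 / 56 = -8.84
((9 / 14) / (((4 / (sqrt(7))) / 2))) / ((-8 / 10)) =-45 * sqrt(7) / 112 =-1.06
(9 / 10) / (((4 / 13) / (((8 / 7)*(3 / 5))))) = 351 / 175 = 2.01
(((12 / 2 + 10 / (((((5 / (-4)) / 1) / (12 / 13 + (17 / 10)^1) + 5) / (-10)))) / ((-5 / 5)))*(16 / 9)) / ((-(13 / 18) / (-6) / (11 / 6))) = 3498176 / 8021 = 436.13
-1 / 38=-0.03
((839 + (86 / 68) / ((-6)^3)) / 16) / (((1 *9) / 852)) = 437471683 / 88128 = 4964.05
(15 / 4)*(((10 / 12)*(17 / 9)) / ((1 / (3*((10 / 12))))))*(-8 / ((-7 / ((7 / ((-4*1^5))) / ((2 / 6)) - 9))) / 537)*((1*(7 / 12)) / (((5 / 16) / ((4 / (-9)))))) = 16150 / 43497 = 0.37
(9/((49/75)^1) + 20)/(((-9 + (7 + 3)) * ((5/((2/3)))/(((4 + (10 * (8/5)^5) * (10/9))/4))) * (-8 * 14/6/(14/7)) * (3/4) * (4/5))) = -11218583/463050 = -24.23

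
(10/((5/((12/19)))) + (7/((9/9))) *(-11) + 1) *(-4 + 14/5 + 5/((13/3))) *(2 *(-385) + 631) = -118428/247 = -479.47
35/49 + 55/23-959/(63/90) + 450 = -916.89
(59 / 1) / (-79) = -59 / 79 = -0.75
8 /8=1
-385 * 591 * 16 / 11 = -330960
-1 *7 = -7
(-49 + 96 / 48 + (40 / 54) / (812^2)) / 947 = -209176879 / 4214691684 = -0.05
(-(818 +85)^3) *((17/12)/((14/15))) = -8940959685/8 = -1117619960.62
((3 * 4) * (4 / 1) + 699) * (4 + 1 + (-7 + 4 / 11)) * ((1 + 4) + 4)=-121014 / 11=-11001.27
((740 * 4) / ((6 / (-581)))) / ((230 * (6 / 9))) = -42994 / 23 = -1869.30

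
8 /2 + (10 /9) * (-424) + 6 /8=-16789 /36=-466.36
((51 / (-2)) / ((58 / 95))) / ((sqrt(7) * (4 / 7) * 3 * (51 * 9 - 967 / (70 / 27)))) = -0.11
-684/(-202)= 342/101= 3.39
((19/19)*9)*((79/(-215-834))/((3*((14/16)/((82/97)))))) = -155472/712271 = -0.22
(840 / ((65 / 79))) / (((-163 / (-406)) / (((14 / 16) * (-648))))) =-3055240944 / 2119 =-1441831.50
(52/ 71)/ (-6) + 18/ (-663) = -7024/ 47073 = -0.15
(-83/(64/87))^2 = 52142841/4096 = 12730.19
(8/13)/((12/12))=8/13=0.62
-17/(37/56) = -952/37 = -25.73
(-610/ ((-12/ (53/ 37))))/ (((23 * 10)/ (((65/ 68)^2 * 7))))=95615975/ 47220288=2.02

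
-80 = -80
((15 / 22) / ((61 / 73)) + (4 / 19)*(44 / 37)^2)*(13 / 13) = 38874493 / 34906762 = 1.11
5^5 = 3125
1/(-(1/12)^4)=-20736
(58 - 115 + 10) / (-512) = 47 / 512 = 0.09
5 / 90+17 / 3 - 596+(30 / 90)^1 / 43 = -456869 / 774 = -590.27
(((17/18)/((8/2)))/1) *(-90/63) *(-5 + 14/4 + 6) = -85/56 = -1.52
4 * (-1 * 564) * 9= -20304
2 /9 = 0.22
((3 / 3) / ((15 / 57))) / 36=19 / 180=0.11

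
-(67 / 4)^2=-4489 / 16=-280.56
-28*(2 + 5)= -196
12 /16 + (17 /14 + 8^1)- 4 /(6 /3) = 223 /28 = 7.96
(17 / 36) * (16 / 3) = 68 / 27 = 2.52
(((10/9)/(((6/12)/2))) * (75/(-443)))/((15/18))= -400/443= -0.90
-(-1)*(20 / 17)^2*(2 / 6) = 400 / 867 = 0.46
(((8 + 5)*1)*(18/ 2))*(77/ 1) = 9009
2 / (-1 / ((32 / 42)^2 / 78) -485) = -256 / 79279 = -0.00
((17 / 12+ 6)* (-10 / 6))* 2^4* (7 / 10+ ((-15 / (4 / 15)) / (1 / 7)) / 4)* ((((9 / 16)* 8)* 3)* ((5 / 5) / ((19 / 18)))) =18789057 / 76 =247224.43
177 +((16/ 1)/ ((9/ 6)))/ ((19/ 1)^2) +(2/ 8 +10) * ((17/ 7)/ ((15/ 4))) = 6961922/ 37905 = 183.67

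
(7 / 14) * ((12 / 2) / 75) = 0.04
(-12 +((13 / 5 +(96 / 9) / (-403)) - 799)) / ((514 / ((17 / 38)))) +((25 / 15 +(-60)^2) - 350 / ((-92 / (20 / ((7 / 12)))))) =1688850318657 / 452605270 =3731.40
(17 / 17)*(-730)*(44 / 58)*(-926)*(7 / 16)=13012615 / 58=224355.43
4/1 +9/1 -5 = 8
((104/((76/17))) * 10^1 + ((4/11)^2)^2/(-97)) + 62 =7950145982/26983363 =294.63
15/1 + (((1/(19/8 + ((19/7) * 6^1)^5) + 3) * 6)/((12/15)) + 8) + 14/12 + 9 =5144719034947/92420091555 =55.67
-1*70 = -70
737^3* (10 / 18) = 2001577765 / 9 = 222397529.44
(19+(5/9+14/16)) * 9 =1471/8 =183.88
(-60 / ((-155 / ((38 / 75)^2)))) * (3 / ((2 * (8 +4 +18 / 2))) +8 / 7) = 49096 / 406875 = 0.12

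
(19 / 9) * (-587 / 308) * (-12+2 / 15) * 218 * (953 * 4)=39676796.96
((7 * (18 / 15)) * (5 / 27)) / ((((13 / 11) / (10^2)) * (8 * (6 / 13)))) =1925 / 54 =35.65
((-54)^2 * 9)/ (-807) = -8748/ 269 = -32.52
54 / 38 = 27 / 19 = 1.42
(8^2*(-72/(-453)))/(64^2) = 3/1208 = 0.00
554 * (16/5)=8864/5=1772.80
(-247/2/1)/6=-247/12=-20.58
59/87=0.68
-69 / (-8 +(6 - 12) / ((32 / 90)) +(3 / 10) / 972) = 2.77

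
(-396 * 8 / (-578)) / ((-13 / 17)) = -1584 / 221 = -7.17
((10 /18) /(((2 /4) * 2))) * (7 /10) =7 /18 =0.39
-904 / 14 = -452 / 7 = -64.57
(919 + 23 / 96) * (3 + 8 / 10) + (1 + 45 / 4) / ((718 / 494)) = 603385147 / 172320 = 3501.54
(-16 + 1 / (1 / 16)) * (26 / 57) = 0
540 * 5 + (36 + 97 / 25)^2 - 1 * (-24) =2696509 / 625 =4314.41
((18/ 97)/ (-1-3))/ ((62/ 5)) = -45/ 12028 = -0.00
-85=-85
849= 849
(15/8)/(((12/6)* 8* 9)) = 5/384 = 0.01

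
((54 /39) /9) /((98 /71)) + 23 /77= 2874 /7007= 0.41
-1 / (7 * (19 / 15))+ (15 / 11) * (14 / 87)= 4525 / 42427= 0.11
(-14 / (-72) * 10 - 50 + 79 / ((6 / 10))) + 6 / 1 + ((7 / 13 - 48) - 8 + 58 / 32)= 67321 / 1872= 35.96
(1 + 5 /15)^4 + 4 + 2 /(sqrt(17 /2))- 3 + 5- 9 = 13 /81 + 2 *sqrt(34) /17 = 0.85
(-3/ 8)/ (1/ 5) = -1.88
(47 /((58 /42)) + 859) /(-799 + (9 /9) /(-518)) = -13415164 /12002607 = -1.12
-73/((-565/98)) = 7154/565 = 12.66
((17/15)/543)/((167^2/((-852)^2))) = 0.05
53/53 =1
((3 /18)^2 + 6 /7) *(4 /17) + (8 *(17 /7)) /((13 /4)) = 86131 /13923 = 6.19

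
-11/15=-0.73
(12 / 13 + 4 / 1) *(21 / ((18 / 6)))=448 / 13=34.46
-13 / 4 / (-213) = 13 / 852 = 0.02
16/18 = 8/9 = 0.89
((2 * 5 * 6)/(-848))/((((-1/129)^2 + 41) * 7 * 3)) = -83205/1012506488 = -0.00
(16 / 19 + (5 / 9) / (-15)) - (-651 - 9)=338993 / 513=660.81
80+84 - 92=72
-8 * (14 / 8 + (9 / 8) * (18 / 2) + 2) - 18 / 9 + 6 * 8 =-65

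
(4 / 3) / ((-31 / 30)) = -40 / 31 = -1.29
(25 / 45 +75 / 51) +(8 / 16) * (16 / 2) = 922 / 153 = 6.03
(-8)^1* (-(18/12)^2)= 18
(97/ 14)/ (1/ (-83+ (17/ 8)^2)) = -487231/ 896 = -543.78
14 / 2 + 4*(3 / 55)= 397 / 55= 7.22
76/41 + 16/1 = 732/41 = 17.85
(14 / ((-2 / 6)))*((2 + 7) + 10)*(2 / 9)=-532 / 3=-177.33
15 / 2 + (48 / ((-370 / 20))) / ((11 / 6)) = 6.08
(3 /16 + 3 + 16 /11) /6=817 /1056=0.77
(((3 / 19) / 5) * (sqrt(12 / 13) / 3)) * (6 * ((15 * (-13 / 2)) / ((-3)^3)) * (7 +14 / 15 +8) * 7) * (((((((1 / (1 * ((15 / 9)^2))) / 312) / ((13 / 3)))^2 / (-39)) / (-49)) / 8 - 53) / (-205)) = 6.32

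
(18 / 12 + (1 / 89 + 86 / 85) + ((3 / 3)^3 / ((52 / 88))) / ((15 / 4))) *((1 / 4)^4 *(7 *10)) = 0.81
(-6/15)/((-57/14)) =28/285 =0.10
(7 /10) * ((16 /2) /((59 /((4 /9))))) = 112 /2655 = 0.04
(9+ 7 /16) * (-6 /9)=-151 /24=-6.29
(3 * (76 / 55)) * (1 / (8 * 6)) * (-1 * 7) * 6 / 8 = -399 / 880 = -0.45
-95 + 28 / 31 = -2917 / 31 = -94.10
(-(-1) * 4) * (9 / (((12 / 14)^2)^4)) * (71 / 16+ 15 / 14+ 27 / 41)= 23323561303 / 30606336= 762.05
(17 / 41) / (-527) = -1 / 1271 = -0.00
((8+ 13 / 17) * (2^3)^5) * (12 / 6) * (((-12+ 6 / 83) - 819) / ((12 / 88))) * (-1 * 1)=4938658086912 / 1411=3500112038.92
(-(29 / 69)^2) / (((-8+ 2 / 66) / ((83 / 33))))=69803 / 1252143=0.06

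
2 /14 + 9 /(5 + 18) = 86 /161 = 0.53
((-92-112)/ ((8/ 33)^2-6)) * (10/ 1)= 222156/ 647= 343.36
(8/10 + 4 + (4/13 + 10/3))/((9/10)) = 3292/351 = 9.38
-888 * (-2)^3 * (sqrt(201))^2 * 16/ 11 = 22846464/ 11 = 2076951.27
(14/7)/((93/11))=22/93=0.24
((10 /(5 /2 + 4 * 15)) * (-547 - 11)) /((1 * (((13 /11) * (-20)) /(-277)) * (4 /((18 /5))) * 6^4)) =-0.73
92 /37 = 2.49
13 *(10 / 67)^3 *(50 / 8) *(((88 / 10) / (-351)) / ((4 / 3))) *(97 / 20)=-133375 / 5413734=-0.02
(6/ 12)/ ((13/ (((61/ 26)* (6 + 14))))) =305/ 169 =1.80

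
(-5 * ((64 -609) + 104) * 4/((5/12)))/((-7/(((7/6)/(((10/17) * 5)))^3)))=-11796113/62500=-188.74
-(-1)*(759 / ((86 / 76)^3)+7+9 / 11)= 531.64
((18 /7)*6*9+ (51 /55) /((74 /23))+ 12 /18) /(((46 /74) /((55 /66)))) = 187.43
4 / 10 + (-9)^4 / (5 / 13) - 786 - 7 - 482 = 15784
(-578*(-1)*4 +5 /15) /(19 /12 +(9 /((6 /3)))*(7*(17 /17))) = 27748 /397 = 69.89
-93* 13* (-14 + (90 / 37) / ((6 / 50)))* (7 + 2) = -2524392 / 37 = -68226.81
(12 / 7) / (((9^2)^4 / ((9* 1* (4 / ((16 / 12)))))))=4 / 3720087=0.00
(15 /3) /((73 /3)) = 15 /73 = 0.21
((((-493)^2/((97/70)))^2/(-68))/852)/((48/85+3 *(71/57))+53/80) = -27498396034665500/257070091707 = -106968.48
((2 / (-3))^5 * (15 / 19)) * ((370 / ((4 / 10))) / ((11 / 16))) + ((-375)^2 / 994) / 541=-1271020831375 / 9103637466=-139.62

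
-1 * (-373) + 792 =1165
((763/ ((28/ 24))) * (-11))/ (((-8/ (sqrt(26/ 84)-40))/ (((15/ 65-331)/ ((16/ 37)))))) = 715353375/ 26-47690225 * sqrt(546)/ 2912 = 27130912.62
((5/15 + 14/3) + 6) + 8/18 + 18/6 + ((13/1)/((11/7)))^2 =82.88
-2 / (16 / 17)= -17 / 8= -2.12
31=31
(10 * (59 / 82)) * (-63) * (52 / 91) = -10620 / 41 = -259.02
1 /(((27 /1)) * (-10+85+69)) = 1 /3888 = 0.00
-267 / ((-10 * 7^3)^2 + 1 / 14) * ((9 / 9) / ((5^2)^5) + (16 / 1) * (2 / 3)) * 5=-389375003738 / 321696486328125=-0.00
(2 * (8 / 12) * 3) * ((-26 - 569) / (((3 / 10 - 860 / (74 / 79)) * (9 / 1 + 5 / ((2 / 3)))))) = 1761200 / 11206437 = 0.16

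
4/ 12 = 1/ 3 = 0.33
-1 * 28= -28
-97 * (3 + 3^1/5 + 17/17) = -2231/5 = -446.20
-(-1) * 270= 270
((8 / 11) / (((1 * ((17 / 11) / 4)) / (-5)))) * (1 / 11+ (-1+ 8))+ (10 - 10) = -12480 / 187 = -66.74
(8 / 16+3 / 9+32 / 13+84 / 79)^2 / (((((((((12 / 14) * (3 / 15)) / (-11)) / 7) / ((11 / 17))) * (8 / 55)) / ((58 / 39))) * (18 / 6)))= -18813.65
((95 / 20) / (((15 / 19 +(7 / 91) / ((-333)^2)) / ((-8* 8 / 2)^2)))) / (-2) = -33305732928 / 10811687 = -3080.53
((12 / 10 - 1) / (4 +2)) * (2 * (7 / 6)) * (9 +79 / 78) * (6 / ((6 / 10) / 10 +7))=27335 / 41301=0.66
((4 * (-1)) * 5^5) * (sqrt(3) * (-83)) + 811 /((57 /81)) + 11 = 22106 /19 + 1037500 * sqrt(3) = 1798166.19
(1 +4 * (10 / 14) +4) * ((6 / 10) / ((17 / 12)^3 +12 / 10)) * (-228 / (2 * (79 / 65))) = -2112739200 / 19317949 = -109.37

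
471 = 471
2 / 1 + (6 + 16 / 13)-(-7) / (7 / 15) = 315 / 13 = 24.23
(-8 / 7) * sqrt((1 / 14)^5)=-sqrt(14) / 2401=-0.00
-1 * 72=-72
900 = 900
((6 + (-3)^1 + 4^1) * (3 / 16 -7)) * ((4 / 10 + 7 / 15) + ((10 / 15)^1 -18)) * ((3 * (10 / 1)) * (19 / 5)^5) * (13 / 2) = 6066425217307 / 50000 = 121328504.35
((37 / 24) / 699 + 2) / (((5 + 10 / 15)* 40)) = 33589 / 3802560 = 0.01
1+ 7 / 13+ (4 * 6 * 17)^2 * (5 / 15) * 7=5049428 / 13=388417.54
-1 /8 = -0.12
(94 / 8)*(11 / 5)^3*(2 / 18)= 62557 / 4500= 13.90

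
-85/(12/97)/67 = -8245/804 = -10.25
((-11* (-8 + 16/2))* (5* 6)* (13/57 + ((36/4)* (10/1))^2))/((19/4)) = 0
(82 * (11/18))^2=2511.12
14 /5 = 2.80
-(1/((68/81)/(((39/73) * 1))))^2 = -9979281/24641296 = -0.40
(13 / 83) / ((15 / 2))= 26 / 1245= 0.02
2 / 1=2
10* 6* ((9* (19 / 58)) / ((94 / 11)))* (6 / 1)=124.20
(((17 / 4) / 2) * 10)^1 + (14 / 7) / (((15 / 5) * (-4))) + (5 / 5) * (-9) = 145 / 12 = 12.08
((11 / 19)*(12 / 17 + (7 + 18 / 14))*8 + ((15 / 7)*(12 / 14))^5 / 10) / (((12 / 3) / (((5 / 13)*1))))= 4988029881400 / 1186113570551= 4.21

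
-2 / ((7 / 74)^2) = -10952 / 49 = -223.51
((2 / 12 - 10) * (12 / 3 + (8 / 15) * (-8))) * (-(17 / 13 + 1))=-236 / 39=-6.05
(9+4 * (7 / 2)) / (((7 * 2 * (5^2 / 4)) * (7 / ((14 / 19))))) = 92 / 3325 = 0.03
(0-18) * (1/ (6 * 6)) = -1/ 2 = -0.50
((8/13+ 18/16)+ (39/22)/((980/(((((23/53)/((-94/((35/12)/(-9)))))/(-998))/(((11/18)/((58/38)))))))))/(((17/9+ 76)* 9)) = 28965420963253/11666823525541184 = 0.00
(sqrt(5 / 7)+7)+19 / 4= sqrt(35) / 7+47 / 4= 12.60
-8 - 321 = -329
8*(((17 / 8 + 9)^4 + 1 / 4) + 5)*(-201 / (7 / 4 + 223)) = -12615512745 / 115072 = -109631.47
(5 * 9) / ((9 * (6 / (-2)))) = -5 / 3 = -1.67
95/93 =1.02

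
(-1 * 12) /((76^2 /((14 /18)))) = -7 /4332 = -0.00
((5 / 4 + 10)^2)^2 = 4100625 / 256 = 16018.07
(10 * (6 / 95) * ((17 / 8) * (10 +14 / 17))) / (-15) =-92 / 95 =-0.97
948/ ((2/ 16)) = 7584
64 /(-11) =-64 /11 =-5.82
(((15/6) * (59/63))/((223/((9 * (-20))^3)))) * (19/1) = -1816020000/1561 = -1163369.63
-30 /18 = -5 /3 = -1.67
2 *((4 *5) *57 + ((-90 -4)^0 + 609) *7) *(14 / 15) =30296 / 3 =10098.67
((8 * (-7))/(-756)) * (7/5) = 14/135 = 0.10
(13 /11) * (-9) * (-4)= 468 /11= 42.55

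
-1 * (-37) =37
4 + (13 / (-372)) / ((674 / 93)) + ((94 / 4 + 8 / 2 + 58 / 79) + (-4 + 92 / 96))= 4662383 / 159738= 29.19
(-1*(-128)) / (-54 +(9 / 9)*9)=-128 / 45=-2.84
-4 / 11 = -0.36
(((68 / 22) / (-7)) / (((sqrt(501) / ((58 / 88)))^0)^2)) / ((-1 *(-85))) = -2 / 385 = -0.01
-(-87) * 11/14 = 957/14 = 68.36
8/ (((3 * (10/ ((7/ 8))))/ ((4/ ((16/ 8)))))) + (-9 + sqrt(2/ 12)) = -8.13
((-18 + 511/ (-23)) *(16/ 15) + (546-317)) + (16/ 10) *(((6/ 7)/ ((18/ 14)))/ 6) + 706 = 923509/ 1035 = 892.28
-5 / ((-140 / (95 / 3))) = 95 / 84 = 1.13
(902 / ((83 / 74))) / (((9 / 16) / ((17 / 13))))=18155456 / 9711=1869.58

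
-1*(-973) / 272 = 973 / 272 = 3.58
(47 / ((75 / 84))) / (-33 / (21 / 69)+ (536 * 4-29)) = 4606 / 175575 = 0.03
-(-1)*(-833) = -833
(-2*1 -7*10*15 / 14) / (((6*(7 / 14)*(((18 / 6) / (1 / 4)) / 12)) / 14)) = -1078 / 3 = -359.33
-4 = -4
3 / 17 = 0.18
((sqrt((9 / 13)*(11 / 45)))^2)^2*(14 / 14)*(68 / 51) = 484 / 12675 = 0.04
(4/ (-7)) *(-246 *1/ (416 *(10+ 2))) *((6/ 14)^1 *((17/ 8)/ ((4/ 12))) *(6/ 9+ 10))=2091/ 2548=0.82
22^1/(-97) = -22/97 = -0.23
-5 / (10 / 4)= -2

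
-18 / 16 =-9 / 8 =-1.12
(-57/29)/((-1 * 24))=19/232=0.08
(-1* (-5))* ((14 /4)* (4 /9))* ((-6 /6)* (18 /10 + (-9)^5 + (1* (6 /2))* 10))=1377068 /3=459022.67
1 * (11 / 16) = 11 / 16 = 0.69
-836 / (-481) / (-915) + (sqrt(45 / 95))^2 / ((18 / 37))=16252487 / 16724370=0.97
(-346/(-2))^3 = 5177717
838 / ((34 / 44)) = 18436 / 17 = 1084.47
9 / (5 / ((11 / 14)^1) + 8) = 99 / 158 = 0.63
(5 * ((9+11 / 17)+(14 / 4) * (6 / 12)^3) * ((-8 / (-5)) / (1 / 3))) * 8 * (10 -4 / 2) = 263328 / 17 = 15489.88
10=10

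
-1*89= -89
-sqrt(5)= -2.24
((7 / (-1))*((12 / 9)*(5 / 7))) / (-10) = 2 / 3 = 0.67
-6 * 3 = -18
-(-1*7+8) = -1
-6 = -6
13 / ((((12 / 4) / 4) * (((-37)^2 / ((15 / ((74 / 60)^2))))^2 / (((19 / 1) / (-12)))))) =-0.00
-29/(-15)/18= 0.11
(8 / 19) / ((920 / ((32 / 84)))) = 8 / 45885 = 0.00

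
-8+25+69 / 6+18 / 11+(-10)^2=2863 / 22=130.14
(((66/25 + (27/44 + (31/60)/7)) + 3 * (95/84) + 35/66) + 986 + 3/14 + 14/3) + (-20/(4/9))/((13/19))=93329469/100100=932.36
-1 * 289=-289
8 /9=0.89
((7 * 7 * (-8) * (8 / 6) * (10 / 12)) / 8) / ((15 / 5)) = -490 / 27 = -18.15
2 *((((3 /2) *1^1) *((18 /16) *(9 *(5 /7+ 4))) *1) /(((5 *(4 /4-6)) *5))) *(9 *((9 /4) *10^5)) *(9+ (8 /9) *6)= -33250210.71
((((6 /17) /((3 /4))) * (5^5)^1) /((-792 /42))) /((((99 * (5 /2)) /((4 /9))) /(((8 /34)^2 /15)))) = -224000 /433370817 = -0.00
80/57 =1.40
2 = 2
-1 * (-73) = 73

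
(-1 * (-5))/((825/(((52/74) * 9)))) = 78/2035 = 0.04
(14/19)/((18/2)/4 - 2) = 56/19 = 2.95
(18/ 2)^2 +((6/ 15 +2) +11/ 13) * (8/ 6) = 16639/ 195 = 85.33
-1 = -1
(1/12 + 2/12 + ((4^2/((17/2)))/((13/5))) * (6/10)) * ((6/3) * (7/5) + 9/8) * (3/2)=56991/14144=4.03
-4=-4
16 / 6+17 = 19.67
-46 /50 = -23 /25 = -0.92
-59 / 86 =-0.69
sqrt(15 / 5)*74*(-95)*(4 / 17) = -28120*sqrt(3) / 17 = -2865.02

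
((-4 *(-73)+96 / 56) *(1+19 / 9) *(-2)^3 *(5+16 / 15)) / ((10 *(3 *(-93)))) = 2993536 / 188325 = 15.90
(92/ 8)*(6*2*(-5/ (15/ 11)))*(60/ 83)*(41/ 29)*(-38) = 47300880/ 2407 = 19651.38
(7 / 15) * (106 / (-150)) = -371 / 1125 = -0.33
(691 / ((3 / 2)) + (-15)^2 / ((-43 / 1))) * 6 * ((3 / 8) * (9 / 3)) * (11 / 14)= 2415.43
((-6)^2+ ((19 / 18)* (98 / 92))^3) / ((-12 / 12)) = -21242842363 / 567663552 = -37.42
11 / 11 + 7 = 8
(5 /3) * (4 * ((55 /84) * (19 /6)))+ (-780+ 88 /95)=-27480161 /35910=-765.25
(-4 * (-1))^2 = 16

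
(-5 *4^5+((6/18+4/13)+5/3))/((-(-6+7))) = 66530/13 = 5117.69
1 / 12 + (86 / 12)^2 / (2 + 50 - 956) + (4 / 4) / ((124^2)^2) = 6375990001 / 240440539392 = 0.03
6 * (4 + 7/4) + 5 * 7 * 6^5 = 544389/2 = 272194.50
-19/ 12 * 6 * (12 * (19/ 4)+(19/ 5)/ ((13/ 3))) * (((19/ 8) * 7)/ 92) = -4753287/ 47840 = -99.36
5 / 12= 0.42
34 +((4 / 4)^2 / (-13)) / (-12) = 5305 / 156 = 34.01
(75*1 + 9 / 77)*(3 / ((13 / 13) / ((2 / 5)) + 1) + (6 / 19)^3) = 66.75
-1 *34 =-34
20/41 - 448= -18348/41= -447.51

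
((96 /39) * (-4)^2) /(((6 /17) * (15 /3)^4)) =4352 /24375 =0.18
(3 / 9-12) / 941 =-35 / 2823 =-0.01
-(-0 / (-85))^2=0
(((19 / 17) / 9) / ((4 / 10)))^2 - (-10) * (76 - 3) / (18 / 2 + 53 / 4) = 274220345 / 8333604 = 32.91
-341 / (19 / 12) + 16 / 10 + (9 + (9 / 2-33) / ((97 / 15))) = -3855107 / 18430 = -209.18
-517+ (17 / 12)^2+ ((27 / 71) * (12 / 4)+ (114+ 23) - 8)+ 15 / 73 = -287081857 / 746352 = -384.65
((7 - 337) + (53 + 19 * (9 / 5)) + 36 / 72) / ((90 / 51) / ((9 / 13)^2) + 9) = -1112157 / 58210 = -19.11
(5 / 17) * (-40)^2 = 8000 / 17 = 470.59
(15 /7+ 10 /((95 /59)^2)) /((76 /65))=985517 /192052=5.13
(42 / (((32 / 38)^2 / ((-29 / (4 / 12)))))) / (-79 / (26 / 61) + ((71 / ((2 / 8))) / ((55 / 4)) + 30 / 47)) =31.41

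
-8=-8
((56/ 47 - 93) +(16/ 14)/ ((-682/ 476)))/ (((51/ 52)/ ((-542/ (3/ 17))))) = 4647851624/ 16027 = 290001.35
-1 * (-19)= 19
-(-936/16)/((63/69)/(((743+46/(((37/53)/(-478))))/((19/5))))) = -5103360405/9842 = -518528.80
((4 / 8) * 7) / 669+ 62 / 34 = 41597 / 22746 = 1.83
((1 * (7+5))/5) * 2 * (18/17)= 432/85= 5.08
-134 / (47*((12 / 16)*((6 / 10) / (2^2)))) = -10720 / 423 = -25.34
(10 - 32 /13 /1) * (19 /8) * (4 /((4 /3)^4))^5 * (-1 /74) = -0.79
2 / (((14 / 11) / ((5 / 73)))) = 55 / 511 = 0.11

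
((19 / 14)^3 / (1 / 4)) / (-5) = -6859 / 3430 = -2.00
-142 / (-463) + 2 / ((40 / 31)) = 17193 / 9260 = 1.86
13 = 13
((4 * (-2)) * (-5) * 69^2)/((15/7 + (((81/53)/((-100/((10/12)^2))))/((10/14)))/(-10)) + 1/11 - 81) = -621748512000/257151149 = -2417.83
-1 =-1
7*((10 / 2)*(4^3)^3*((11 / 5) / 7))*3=8650752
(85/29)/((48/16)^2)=85/261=0.33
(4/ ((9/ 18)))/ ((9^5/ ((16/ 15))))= 128/ 885735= 0.00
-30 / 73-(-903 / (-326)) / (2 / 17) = -1140183 / 47596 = -23.96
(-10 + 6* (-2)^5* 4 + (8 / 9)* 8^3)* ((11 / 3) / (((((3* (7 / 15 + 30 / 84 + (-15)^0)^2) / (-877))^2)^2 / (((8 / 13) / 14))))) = -18687628618518339124629600000000 / 6019127516671270609933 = -3104707213.26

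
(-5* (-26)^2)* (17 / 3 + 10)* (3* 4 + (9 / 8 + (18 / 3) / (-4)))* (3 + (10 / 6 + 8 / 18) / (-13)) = -15721030 / 9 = -1746781.11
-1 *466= -466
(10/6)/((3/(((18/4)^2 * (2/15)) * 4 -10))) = 4/9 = 0.44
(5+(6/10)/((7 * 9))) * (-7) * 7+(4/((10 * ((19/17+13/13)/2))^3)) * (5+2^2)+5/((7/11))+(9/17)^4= -22494354088489/94712814000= -237.50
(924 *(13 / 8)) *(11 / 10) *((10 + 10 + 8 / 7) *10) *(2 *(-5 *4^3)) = -223491840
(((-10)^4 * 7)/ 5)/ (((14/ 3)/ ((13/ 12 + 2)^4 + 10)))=260190125/ 864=301145.98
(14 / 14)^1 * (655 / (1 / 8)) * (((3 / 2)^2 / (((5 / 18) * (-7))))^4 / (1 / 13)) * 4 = 146617131726 / 300125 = 488520.22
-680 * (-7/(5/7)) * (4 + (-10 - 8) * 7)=-813008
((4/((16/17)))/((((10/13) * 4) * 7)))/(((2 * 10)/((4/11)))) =221/61600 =0.00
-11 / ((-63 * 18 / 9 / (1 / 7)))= 11 / 882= 0.01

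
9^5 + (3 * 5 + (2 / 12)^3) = 12757825 / 216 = 59064.00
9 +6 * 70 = 429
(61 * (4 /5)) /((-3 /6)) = -488 /5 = -97.60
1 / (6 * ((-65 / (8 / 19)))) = -4 / 3705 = -0.00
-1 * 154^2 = -23716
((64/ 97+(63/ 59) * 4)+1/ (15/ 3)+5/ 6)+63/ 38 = 12432241/ 1631055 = 7.62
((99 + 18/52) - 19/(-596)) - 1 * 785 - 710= -10813279/7748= -1395.62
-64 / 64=-1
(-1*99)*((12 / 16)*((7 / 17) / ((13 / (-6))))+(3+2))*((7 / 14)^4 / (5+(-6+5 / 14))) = 165319 / 3536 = 46.75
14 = 14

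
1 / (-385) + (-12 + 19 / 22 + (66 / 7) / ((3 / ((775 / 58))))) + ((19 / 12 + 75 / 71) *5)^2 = 237413518187 / 1157816880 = 205.05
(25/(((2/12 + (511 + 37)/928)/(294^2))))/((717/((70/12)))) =2924418000/125953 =23218.33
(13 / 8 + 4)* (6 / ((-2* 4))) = -135 / 32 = -4.22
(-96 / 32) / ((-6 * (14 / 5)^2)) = 25 / 392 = 0.06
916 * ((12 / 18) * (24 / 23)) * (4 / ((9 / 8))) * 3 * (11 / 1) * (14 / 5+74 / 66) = 303437824 / 1035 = 293176.64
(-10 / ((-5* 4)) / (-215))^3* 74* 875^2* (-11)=2492875 / 318028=7.84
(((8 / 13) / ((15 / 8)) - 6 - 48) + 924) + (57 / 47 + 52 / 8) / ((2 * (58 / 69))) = 64148839 / 73320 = 874.92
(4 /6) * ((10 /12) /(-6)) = -5 /54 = -0.09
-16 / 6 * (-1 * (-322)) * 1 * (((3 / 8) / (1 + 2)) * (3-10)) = 2254 / 3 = 751.33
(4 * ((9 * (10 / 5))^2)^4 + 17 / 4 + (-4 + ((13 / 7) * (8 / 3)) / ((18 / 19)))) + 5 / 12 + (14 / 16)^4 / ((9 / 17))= 34124145446007877 / 774144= 44079842311.00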